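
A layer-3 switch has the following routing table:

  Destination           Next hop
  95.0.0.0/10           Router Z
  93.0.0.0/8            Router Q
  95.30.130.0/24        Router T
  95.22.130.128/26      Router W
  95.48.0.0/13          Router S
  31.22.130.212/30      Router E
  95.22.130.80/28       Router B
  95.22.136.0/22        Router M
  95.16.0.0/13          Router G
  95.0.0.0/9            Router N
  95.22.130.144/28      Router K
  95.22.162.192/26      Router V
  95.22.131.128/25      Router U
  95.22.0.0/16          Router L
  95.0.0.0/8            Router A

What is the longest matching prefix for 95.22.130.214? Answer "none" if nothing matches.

Entries matching 95.22.130.214:
  95.0.0.0/8 (95.0.0.0 - 95.255.255.255)
  95.0.0.0/9 (95.0.0.0 - 95.127.255.255)
  95.0.0.0/10 (95.0.0.0 - 95.63.255.255)
  95.16.0.0/13 (95.16.0.0 - 95.23.255.255)
  95.22.0.0/16 (95.22.0.0 - 95.22.255.255)
Most specific is 95.22.0.0/16.

95.22.0.0/16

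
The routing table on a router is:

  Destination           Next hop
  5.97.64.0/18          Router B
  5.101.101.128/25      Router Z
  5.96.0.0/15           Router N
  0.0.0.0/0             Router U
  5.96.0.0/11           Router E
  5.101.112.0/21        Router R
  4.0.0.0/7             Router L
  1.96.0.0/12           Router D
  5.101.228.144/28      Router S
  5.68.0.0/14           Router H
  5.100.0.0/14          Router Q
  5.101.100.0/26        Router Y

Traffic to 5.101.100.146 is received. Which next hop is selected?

Routes whose prefix contains 5.101.100.146:
  0.0.0.0/0 (default, matches everything) -> Router U
  4.0.0.0/7 (4.0.0.0 - 5.255.255.255) -> Router L
  5.96.0.0/11 (5.96.0.0 - 5.127.255.255) -> Router E
  5.100.0.0/14 (5.100.0.0 - 5.103.255.255) -> Router Q
More-specific entries that do NOT match:
  5.101.228.144/28 (5.101.228.144 - 5.101.228.159) does not contain 5.101.100.146
  5.101.100.0/26 (5.101.100.0 - 5.101.100.63) does not contain 5.101.100.146
  5.101.101.128/25 (5.101.101.128 - 5.101.101.255) does not contain 5.101.100.146
  5.101.112.0/21 (5.101.112.0 - 5.101.119.255) does not contain 5.101.100.146
  5.97.64.0/18 (5.97.64.0 - 5.97.127.255) does not contain 5.101.100.146
  5.96.0.0/15 (5.96.0.0 - 5.97.255.255) does not contain 5.101.100.146
Longest matching prefix is /14 -> next hop Router Q.

Router Q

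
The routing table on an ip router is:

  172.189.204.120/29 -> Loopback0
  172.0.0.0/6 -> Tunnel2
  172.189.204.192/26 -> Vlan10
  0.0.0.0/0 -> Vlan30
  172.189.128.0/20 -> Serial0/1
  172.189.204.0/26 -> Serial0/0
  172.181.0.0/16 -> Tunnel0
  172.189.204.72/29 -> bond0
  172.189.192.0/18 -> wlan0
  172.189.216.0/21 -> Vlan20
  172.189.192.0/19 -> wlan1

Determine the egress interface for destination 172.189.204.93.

Routes whose prefix contains 172.189.204.93:
  0.0.0.0/0 (default, matches everything) -> Vlan30
  172.0.0.0/6 (172.0.0.0 - 175.255.255.255) -> Tunnel2
  172.189.192.0/18 (172.189.192.0 - 172.189.255.255) -> wlan0
  172.189.192.0/19 (172.189.192.0 - 172.189.223.255) -> wlan1
More-specific entries that do NOT match:
  172.189.204.120/29 (172.189.204.120 - 172.189.204.127) does not contain 172.189.204.93
  172.189.204.72/29 (172.189.204.72 - 172.189.204.79) does not contain 172.189.204.93
  172.189.204.192/26 (172.189.204.192 - 172.189.204.255) does not contain 172.189.204.93
  172.189.204.0/26 (172.189.204.0 - 172.189.204.63) does not contain 172.189.204.93
  172.189.216.0/21 (172.189.216.0 - 172.189.223.255) does not contain 172.189.204.93
  172.189.128.0/20 (172.189.128.0 - 172.189.143.255) does not contain 172.189.204.93
Longest matching prefix is /19 -> interface wlan1.

wlan1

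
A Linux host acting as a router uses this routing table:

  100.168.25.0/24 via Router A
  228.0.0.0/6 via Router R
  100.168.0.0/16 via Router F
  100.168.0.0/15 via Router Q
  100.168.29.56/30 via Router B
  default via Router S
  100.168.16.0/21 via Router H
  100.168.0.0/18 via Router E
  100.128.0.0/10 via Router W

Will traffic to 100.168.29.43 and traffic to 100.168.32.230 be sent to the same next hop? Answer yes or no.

100.168.29.43: longest match 100.168.0.0/18 -> Router E
100.168.32.230: longest match 100.168.0.0/18 -> Router E

yes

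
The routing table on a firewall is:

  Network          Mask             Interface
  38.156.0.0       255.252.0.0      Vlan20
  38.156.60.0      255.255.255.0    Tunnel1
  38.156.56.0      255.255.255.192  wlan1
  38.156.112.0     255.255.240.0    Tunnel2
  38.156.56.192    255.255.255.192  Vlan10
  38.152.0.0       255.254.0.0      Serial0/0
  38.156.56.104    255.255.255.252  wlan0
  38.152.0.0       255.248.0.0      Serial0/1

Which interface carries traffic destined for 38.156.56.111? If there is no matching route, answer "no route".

Vlan20

Routes whose prefix contains 38.156.56.111:
  38.152.0.0/13 (38.152.0.0 - 38.159.255.255) -> Serial0/1
  38.156.0.0/14 (38.156.0.0 - 38.159.255.255) -> Vlan20
More-specific entries that do NOT match:
  38.156.56.104/30 (38.156.56.104 - 38.156.56.107) does not contain 38.156.56.111
  38.156.56.0/26 (38.156.56.0 - 38.156.56.63) does not contain 38.156.56.111
  38.156.56.192/26 (38.156.56.192 - 38.156.56.255) does not contain 38.156.56.111
  38.156.60.0/24 (38.156.60.0 - 38.156.60.255) does not contain 38.156.56.111
  38.156.112.0/20 (38.156.112.0 - 38.156.127.255) does not contain 38.156.56.111
  38.152.0.0/15 (38.152.0.0 - 38.153.255.255) does not contain 38.156.56.111
Longest matching prefix is /14 -> interface Vlan20.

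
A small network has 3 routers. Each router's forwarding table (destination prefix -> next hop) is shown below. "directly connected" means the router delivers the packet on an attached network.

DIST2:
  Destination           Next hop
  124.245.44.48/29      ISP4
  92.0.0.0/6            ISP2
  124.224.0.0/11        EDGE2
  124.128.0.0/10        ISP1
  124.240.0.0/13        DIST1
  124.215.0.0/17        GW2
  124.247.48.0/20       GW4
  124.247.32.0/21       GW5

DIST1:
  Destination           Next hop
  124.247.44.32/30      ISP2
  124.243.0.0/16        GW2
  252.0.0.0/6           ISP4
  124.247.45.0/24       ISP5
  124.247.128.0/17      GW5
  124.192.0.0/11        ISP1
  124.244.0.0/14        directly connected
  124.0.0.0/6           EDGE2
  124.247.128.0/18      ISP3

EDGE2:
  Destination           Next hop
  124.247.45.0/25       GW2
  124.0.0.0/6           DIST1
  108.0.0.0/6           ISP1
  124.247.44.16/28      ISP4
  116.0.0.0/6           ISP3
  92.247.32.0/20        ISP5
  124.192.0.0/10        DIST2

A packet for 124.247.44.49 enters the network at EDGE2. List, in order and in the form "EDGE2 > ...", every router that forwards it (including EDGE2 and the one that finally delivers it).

At EDGE2: longest match for 124.247.44.49 is 124.192.0.0/10 -> DIST2
At DIST2: longest match for 124.247.44.49 is 124.240.0.0/13 -> DIST1
At DIST1: longest match for 124.247.44.49 is 124.244.0.0/14 -> directly connected

EDGE2 > DIST2 > DIST1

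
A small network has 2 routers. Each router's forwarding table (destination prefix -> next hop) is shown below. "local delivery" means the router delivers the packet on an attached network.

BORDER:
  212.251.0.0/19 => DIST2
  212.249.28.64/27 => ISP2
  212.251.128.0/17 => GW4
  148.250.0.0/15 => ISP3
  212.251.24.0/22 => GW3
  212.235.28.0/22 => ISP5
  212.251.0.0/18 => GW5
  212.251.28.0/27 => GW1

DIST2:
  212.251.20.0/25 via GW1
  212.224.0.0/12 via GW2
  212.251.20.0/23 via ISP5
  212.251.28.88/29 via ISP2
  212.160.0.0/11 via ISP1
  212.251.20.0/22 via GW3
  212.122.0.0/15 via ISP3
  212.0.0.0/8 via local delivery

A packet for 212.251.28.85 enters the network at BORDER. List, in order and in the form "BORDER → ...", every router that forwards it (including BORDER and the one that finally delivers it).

At BORDER: longest match for 212.251.28.85 is 212.251.0.0/19 -> DIST2
At DIST2: longest match for 212.251.28.85 is 212.0.0.0/8 -> local delivery

BORDER → DIST2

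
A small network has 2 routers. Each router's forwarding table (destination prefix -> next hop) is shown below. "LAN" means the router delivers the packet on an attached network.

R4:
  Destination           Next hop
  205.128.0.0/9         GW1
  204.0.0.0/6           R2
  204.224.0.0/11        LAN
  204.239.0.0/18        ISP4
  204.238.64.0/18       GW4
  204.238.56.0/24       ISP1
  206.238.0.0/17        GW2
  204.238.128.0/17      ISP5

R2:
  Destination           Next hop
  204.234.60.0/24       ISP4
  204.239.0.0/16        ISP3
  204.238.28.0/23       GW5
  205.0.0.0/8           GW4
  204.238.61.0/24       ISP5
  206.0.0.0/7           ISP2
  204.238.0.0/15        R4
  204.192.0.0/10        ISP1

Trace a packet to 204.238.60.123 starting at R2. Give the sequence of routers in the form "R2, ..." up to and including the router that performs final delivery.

R2, R4

At R2: longest match for 204.238.60.123 is 204.238.0.0/15 -> R4
At R4: longest match for 204.238.60.123 is 204.224.0.0/11 -> LAN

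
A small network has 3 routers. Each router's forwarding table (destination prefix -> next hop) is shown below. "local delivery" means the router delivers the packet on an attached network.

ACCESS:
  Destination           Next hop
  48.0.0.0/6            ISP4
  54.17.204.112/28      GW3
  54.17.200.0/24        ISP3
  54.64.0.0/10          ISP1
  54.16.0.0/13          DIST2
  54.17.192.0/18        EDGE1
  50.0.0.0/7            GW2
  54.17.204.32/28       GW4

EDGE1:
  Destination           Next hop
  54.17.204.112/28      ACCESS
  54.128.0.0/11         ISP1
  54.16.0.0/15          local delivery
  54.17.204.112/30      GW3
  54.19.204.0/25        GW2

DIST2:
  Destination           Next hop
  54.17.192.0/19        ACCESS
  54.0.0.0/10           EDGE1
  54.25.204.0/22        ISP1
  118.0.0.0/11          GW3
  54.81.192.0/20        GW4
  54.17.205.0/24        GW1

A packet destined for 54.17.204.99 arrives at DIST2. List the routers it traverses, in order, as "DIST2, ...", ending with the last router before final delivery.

DIST2, ACCESS, EDGE1

At DIST2: longest match for 54.17.204.99 is 54.17.192.0/19 -> ACCESS
At ACCESS: longest match for 54.17.204.99 is 54.17.192.0/18 -> EDGE1
At EDGE1: longest match for 54.17.204.99 is 54.16.0.0/15 -> local delivery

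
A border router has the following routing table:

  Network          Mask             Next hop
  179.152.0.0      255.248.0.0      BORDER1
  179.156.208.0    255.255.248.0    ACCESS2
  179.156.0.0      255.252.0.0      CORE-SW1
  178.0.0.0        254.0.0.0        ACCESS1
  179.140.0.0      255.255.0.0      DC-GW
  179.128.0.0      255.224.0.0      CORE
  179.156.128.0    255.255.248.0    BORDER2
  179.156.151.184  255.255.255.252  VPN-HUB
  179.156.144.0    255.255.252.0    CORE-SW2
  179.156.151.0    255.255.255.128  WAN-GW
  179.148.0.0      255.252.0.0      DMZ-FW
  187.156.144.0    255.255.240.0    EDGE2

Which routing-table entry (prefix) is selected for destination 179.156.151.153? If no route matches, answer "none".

Entries matching 179.156.151.153:
  178.0.0.0/7 (178.0.0.0 - 179.255.255.255)
  179.128.0.0/11 (179.128.0.0 - 179.159.255.255)
  179.152.0.0/13 (179.152.0.0 - 179.159.255.255)
  179.156.0.0/14 (179.156.0.0 - 179.159.255.255)
Most specific is 179.156.0.0/14.

179.156.0.0/14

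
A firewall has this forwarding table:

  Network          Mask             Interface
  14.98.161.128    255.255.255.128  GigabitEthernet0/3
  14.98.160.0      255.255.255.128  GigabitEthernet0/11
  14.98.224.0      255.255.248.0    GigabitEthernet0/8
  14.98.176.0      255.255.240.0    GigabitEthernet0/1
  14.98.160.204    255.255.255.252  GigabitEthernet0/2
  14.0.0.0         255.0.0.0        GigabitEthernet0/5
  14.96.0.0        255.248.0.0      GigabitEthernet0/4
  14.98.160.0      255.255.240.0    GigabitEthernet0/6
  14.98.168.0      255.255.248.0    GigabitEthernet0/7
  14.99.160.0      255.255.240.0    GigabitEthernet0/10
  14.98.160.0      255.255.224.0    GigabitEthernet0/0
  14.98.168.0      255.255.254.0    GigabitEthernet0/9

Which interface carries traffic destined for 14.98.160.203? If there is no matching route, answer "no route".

GigabitEthernet0/6

Routes whose prefix contains 14.98.160.203:
  14.0.0.0/8 (14.0.0.0 - 14.255.255.255) -> GigabitEthernet0/5
  14.96.0.0/13 (14.96.0.0 - 14.103.255.255) -> GigabitEthernet0/4
  14.98.160.0/19 (14.98.160.0 - 14.98.191.255) -> GigabitEthernet0/0
  14.98.160.0/20 (14.98.160.0 - 14.98.175.255) -> GigabitEthernet0/6
More-specific entries that do NOT match:
  14.98.160.204/30 (14.98.160.204 - 14.98.160.207) does not contain 14.98.160.203
  14.98.161.128/25 (14.98.161.128 - 14.98.161.255) does not contain 14.98.160.203
  14.98.160.0/25 (14.98.160.0 - 14.98.160.127) does not contain 14.98.160.203
  14.98.168.0/23 (14.98.168.0 - 14.98.169.255) does not contain 14.98.160.203
  14.98.224.0/21 (14.98.224.0 - 14.98.231.255) does not contain 14.98.160.203
  14.98.168.0/21 (14.98.168.0 - 14.98.175.255) does not contain 14.98.160.203
Longest matching prefix is /20 -> interface GigabitEthernet0/6.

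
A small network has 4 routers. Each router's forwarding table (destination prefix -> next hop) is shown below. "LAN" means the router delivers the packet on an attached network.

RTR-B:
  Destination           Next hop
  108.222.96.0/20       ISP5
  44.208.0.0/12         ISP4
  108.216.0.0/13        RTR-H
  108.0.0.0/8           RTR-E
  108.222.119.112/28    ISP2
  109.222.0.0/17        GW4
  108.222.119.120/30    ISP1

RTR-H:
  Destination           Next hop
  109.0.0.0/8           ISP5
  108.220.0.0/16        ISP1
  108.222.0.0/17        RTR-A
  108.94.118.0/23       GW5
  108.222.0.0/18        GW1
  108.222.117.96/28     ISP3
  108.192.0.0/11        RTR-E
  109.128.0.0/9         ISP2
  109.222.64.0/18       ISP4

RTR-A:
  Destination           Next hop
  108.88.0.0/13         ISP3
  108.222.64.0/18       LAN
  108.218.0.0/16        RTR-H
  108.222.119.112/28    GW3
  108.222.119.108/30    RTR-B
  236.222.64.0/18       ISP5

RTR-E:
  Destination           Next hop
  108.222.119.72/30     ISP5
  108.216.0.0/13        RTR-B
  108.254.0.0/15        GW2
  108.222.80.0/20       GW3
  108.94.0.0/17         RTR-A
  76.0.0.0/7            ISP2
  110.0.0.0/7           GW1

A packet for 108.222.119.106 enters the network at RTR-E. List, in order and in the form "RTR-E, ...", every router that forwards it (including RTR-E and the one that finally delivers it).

At RTR-E: longest match for 108.222.119.106 is 108.216.0.0/13 -> RTR-B
At RTR-B: longest match for 108.222.119.106 is 108.216.0.0/13 -> RTR-H
At RTR-H: longest match for 108.222.119.106 is 108.222.0.0/17 -> RTR-A
At RTR-A: longest match for 108.222.119.106 is 108.222.64.0/18 -> LAN

RTR-E, RTR-B, RTR-H, RTR-A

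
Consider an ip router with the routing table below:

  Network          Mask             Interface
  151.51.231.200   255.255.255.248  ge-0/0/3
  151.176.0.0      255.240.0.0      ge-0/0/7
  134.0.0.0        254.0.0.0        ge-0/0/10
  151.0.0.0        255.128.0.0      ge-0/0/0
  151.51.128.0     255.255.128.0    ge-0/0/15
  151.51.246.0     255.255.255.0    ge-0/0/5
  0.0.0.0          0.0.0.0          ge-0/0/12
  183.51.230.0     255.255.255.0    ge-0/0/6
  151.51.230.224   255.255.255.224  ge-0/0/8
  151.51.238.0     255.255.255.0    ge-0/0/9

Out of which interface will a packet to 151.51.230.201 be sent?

ge-0/0/15

Routes whose prefix contains 151.51.230.201:
  0.0.0.0/0 (default, matches everything) -> ge-0/0/12
  151.0.0.0/9 (151.0.0.0 - 151.127.255.255) -> ge-0/0/0
  151.51.128.0/17 (151.51.128.0 - 151.51.255.255) -> ge-0/0/15
More-specific entries that do NOT match:
  151.51.231.200/29 (151.51.231.200 - 151.51.231.207) does not contain 151.51.230.201
  151.51.230.224/27 (151.51.230.224 - 151.51.230.255) does not contain 151.51.230.201
  151.51.246.0/24 (151.51.246.0 - 151.51.246.255) does not contain 151.51.230.201
  183.51.230.0/24 (183.51.230.0 - 183.51.230.255) does not contain 151.51.230.201
  151.51.238.0/24 (151.51.238.0 - 151.51.238.255) does not contain 151.51.230.201
Longest matching prefix is /17 -> interface ge-0/0/15.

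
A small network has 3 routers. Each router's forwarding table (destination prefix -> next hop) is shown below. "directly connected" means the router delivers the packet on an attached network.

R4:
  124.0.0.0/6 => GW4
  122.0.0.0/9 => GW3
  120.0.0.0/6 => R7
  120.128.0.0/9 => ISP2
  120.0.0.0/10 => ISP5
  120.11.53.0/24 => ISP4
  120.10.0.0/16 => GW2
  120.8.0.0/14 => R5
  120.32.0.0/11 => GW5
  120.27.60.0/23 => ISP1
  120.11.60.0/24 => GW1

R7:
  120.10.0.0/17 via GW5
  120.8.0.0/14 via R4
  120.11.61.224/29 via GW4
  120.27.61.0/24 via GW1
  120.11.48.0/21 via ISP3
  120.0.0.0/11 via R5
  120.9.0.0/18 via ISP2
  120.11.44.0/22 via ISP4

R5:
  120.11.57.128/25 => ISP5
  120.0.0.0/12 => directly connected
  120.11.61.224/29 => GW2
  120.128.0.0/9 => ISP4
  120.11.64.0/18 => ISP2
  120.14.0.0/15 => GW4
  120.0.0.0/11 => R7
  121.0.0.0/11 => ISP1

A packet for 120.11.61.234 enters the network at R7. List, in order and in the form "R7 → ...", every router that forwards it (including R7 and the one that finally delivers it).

R7 → R4 → R5

At R7: longest match for 120.11.61.234 is 120.8.0.0/14 -> R4
At R4: longest match for 120.11.61.234 is 120.8.0.0/14 -> R5
At R5: longest match for 120.11.61.234 is 120.0.0.0/12 -> directly connected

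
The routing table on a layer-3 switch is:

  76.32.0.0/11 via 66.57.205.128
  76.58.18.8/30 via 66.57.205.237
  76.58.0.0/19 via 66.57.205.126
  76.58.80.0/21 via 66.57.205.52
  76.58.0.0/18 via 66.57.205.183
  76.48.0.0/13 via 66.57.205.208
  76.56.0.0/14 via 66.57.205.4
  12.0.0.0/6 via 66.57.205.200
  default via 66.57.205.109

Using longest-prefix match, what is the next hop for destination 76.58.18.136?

66.57.205.126

Routes whose prefix contains 76.58.18.136:
  0.0.0.0/0 (default, matches everything) -> 66.57.205.109
  76.32.0.0/11 (76.32.0.0 - 76.63.255.255) -> 66.57.205.128
  76.56.0.0/14 (76.56.0.0 - 76.59.255.255) -> 66.57.205.4
  76.58.0.0/18 (76.58.0.0 - 76.58.63.255) -> 66.57.205.183
  76.58.0.0/19 (76.58.0.0 - 76.58.31.255) -> 66.57.205.126
More-specific entries that do NOT match:
  76.58.18.8/30 (76.58.18.8 - 76.58.18.11) does not contain 76.58.18.136
  76.58.80.0/21 (76.58.80.0 - 76.58.87.255) does not contain 76.58.18.136
Longest matching prefix is /19 -> next hop 66.57.205.126.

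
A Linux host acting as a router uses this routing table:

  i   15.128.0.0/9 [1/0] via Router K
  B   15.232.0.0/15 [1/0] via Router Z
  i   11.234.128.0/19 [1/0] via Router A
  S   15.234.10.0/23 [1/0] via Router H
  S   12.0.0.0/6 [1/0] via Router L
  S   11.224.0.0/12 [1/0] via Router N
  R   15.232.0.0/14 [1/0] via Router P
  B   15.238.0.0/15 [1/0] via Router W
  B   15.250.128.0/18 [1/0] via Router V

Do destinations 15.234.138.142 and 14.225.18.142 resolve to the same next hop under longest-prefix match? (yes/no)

15.234.138.142: longest match 15.232.0.0/14 -> Router P
14.225.18.142: longest match 12.0.0.0/6 -> Router L

no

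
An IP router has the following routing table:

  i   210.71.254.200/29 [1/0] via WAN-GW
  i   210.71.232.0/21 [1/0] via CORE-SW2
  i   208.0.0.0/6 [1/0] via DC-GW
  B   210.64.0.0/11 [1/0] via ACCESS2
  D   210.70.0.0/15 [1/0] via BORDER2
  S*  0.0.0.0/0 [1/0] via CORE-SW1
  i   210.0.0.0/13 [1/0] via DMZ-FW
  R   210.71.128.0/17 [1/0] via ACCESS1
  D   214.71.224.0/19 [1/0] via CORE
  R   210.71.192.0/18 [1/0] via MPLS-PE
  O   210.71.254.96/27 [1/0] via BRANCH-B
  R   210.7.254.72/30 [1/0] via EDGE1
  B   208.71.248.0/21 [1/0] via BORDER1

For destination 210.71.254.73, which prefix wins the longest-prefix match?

Entries matching 210.71.254.73:
  0.0.0.0/0 (default, matches everything)
  208.0.0.0/6 (208.0.0.0 - 211.255.255.255)
  210.64.0.0/11 (210.64.0.0 - 210.95.255.255)
  210.70.0.0/15 (210.70.0.0 - 210.71.255.255)
  210.71.128.0/17 (210.71.128.0 - 210.71.255.255)
  210.71.192.0/18 (210.71.192.0 - 210.71.255.255)
Most specific is 210.71.192.0/18.

210.71.192.0/18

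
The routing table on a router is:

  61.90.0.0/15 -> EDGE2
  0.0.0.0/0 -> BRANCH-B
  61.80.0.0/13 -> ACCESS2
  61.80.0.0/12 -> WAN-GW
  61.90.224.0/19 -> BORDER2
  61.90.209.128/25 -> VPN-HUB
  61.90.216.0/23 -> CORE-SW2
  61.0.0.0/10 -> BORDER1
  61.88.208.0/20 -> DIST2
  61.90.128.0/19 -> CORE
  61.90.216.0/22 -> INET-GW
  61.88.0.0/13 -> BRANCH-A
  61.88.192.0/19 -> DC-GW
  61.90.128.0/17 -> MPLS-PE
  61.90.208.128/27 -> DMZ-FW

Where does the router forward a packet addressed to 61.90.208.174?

MPLS-PE

Routes whose prefix contains 61.90.208.174:
  0.0.0.0/0 (default, matches everything) -> BRANCH-B
  61.80.0.0/12 (61.80.0.0 - 61.95.255.255) -> WAN-GW
  61.88.0.0/13 (61.88.0.0 - 61.95.255.255) -> BRANCH-A
  61.90.0.0/15 (61.90.0.0 - 61.91.255.255) -> EDGE2
  61.90.128.0/17 (61.90.128.0 - 61.90.255.255) -> MPLS-PE
More-specific entries that do NOT match:
  61.90.208.128/27 (61.90.208.128 - 61.90.208.159) does not contain 61.90.208.174
  61.90.209.128/25 (61.90.209.128 - 61.90.209.255) does not contain 61.90.208.174
  61.90.216.0/23 (61.90.216.0 - 61.90.217.255) does not contain 61.90.208.174
  61.90.216.0/22 (61.90.216.0 - 61.90.219.255) does not contain 61.90.208.174
  61.88.208.0/20 (61.88.208.0 - 61.88.223.255) does not contain 61.90.208.174
  61.90.224.0/19 (61.90.224.0 - 61.90.255.255) does not contain 61.90.208.174
  61.90.128.0/19 (61.90.128.0 - 61.90.159.255) does not contain 61.90.208.174
  61.88.192.0/19 (61.88.192.0 - 61.88.223.255) does not contain 61.90.208.174
Longest matching prefix is /17 -> next hop MPLS-PE.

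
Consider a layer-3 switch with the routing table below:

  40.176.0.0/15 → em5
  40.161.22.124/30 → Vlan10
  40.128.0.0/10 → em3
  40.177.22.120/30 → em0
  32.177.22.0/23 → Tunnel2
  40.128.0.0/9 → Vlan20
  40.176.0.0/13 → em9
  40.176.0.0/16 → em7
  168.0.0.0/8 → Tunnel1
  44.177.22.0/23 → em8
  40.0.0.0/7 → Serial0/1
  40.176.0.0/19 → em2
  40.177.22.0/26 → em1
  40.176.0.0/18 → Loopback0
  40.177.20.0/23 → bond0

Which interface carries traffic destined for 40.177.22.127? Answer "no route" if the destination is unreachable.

Routes whose prefix contains 40.177.22.127:
  40.0.0.0/7 (40.0.0.0 - 41.255.255.255) -> Serial0/1
  40.128.0.0/9 (40.128.0.0 - 40.255.255.255) -> Vlan20
  40.128.0.0/10 (40.128.0.0 - 40.191.255.255) -> em3
  40.176.0.0/13 (40.176.0.0 - 40.183.255.255) -> em9
  40.176.0.0/15 (40.176.0.0 - 40.177.255.255) -> em5
More-specific entries that do NOT match:
  40.161.22.124/30 (40.161.22.124 - 40.161.22.127) does not contain 40.177.22.127
  40.177.22.120/30 (40.177.22.120 - 40.177.22.123) does not contain 40.177.22.127
  40.177.22.0/26 (40.177.22.0 - 40.177.22.63) does not contain 40.177.22.127
  32.177.22.0/23 (32.177.22.0 - 32.177.23.255) does not contain 40.177.22.127
  44.177.22.0/23 (44.177.22.0 - 44.177.23.255) does not contain 40.177.22.127
  40.177.20.0/23 (40.177.20.0 - 40.177.21.255) does not contain 40.177.22.127
  40.176.0.0/19 (40.176.0.0 - 40.176.31.255) does not contain 40.177.22.127
  40.176.0.0/18 (40.176.0.0 - 40.176.63.255) does not contain 40.177.22.127
  40.176.0.0/16 (40.176.0.0 - 40.176.255.255) does not contain 40.177.22.127
Longest matching prefix is /15 -> interface em5.

em5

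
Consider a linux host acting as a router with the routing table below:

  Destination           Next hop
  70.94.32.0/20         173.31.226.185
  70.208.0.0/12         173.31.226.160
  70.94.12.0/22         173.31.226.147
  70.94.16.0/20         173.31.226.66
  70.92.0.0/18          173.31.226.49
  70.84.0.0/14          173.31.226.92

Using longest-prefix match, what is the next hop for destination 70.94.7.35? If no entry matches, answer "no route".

No entry's prefix contains 70.94.7.35; there is no default route.

no route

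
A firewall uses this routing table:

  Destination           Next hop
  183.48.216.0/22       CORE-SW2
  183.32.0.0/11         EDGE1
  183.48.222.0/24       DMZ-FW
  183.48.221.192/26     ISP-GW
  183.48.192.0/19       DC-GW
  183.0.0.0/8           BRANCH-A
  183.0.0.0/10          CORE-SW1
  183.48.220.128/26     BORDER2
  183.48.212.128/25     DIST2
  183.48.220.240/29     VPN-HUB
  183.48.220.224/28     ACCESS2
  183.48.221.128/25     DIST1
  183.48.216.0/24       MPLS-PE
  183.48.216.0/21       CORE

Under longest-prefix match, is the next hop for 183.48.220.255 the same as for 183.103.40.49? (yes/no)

183.48.220.255: longest match 183.48.216.0/21 -> CORE
183.103.40.49: longest match 183.0.0.0/8 -> BRANCH-A

no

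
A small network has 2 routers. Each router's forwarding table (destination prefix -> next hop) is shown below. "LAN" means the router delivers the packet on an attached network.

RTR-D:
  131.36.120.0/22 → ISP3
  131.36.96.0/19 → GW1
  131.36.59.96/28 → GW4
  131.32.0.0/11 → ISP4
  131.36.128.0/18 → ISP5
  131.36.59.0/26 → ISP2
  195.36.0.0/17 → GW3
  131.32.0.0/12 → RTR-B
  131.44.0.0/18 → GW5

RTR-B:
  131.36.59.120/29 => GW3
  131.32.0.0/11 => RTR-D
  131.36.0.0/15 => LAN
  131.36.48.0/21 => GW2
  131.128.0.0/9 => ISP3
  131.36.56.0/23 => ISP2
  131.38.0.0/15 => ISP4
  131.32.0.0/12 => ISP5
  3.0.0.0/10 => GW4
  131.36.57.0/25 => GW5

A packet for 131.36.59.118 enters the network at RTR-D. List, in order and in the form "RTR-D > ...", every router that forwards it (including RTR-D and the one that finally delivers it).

RTR-D > RTR-B

At RTR-D: longest match for 131.36.59.118 is 131.32.0.0/12 -> RTR-B
At RTR-B: longest match for 131.36.59.118 is 131.36.0.0/15 -> LAN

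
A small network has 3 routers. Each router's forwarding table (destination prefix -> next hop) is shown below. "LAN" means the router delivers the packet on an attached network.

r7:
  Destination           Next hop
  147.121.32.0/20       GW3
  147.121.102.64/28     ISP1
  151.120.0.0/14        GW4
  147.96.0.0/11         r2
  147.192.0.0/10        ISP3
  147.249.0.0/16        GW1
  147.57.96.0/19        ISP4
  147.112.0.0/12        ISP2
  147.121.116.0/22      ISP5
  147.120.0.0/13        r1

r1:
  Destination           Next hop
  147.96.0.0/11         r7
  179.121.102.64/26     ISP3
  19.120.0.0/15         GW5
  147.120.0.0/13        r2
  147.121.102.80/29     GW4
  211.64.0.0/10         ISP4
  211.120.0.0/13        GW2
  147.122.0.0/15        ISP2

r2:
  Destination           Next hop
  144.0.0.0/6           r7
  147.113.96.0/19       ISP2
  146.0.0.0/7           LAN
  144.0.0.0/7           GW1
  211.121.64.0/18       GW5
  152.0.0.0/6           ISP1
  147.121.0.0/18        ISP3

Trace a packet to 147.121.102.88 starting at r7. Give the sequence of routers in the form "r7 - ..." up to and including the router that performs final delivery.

At r7: longest match for 147.121.102.88 is 147.120.0.0/13 -> r1
At r1: longest match for 147.121.102.88 is 147.120.0.0/13 -> r2
At r2: longest match for 147.121.102.88 is 146.0.0.0/7 -> LAN

r7 - r1 - r2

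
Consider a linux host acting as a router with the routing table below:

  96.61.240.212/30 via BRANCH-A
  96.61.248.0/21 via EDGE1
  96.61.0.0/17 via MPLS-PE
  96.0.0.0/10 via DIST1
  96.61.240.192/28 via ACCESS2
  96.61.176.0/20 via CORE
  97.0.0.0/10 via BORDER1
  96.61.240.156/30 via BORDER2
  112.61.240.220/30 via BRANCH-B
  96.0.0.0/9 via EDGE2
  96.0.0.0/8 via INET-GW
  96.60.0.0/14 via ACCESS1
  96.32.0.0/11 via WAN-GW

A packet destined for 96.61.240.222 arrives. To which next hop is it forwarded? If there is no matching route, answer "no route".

ACCESS1

Routes whose prefix contains 96.61.240.222:
  96.0.0.0/8 (96.0.0.0 - 96.255.255.255) -> INET-GW
  96.0.0.0/9 (96.0.0.0 - 96.127.255.255) -> EDGE2
  96.0.0.0/10 (96.0.0.0 - 96.63.255.255) -> DIST1
  96.32.0.0/11 (96.32.0.0 - 96.63.255.255) -> WAN-GW
  96.60.0.0/14 (96.60.0.0 - 96.63.255.255) -> ACCESS1
More-specific entries that do NOT match:
  96.61.240.212/30 (96.61.240.212 - 96.61.240.215) does not contain 96.61.240.222
  96.61.240.156/30 (96.61.240.156 - 96.61.240.159) does not contain 96.61.240.222
  112.61.240.220/30 (112.61.240.220 - 112.61.240.223) does not contain 96.61.240.222
  96.61.240.192/28 (96.61.240.192 - 96.61.240.207) does not contain 96.61.240.222
  96.61.248.0/21 (96.61.248.0 - 96.61.255.255) does not contain 96.61.240.222
  96.61.176.0/20 (96.61.176.0 - 96.61.191.255) does not contain 96.61.240.222
  96.61.0.0/17 (96.61.0.0 - 96.61.127.255) does not contain 96.61.240.222
Longest matching prefix is /14 -> next hop ACCESS1.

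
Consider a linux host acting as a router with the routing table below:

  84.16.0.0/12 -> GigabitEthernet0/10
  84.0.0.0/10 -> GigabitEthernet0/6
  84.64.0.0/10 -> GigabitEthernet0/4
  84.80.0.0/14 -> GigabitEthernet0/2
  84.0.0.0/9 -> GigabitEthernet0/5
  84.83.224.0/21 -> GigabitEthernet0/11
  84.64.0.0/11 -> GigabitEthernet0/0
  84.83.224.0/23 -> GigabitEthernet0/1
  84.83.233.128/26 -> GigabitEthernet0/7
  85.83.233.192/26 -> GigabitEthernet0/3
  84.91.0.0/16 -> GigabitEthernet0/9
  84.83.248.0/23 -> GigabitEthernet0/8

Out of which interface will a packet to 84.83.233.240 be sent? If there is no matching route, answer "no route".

Routes whose prefix contains 84.83.233.240:
  84.0.0.0/9 (84.0.0.0 - 84.127.255.255) -> GigabitEthernet0/5
  84.64.0.0/10 (84.64.0.0 - 84.127.255.255) -> GigabitEthernet0/4
  84.64.0.0/11 (84.64.0.0 - 84.95.255.255) -> GigabitEthernet0/0
  84.80.0.0/14 (84.80.0.0 - 84.83.255.255) -> GigabitEthernet0/2
More-specific entries that do NOT match:
  84.83.233.128/26 (84.83.233.128 - 84.83.233.191) does not contain 84.83.233.240
  85.83.233.192/26 (85.83.233.192 - 85.83.233.255) does not contain 84.83.233.240
  84.83.224.0/23 (84.83.224.0 - 84.83.225.255) does not contain 84.83.233.240
  84.83.248.0/23 (84.83.248.0 - 84.83.249.255) does not contain 84.83.233.240
  84.83.224.0/21 (84.83.224.0 - 84.83.231.255) does not contain 84.83.233.240
  84.91.0.0/16 (84.91.0.0 - 84.91.255.255) does not contain 84.83.233.240
Longest matching prefix is /14 -> interface GigabitEthernet0/2.

GigabitEthernet0/2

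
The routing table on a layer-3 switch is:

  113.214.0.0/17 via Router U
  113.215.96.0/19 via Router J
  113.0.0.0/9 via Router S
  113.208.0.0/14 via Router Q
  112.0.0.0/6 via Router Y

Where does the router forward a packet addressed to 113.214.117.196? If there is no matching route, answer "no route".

Routes whose prefix contains 113.214.117.196:
  112.0.0.0/6 (112.0.0.0 - 115.255.255.255) -> Router Y
  113.214.0.0/17 (113.214.0.0 - 113.214.127.255) -> Router U
More-specific entries that do NOT match:
  113.215.96.0/19 (113.215.96.0 - 113.215.127.255) does not contain 113.214.117.196
Longest matching prefix is /17 -> next hop Router U.

Router U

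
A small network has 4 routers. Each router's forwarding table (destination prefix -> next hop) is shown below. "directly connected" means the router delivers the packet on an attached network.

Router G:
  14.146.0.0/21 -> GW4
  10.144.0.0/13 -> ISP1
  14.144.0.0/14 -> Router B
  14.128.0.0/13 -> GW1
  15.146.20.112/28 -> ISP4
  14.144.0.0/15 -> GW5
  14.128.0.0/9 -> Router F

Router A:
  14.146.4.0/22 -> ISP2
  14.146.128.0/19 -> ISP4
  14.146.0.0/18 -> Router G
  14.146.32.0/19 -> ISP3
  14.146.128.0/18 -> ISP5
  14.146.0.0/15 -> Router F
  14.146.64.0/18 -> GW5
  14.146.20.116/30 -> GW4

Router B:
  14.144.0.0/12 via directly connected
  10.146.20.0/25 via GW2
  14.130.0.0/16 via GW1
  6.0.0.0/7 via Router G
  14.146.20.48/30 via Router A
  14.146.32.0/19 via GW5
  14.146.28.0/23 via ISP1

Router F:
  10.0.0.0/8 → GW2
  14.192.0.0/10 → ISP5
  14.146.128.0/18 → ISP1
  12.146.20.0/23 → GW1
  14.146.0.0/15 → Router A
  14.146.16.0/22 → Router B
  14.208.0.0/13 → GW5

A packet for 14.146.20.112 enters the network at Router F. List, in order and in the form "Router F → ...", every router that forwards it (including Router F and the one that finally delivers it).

At Router F: longest match for 14.146.20.112 is 14.146.0.0/15 -> Router A
At Router A: longest match for 14.146.20.112 is 14.146.0.0/18 -> Router G
At Router G: longest match for 14.146.20.112 is 14.144.0.0/14 -> Router B
At Router B: longest match for 14.146.20.112 is 14.144.0.0/12 -> directly connected

Router F → Router A → Router G → Router B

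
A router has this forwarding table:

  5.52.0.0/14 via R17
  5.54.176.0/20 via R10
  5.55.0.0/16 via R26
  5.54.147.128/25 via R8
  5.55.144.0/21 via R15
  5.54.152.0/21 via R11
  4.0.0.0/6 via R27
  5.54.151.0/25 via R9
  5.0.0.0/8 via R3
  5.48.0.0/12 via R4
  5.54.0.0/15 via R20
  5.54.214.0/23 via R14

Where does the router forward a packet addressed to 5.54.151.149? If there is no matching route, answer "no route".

Routes whose prefix contains 5.54.151.149:
  4.0.0.0/6 (4.0.0.0 - 7.255.255.255) -> R27
  5.0.0.0/8 (5.0.0.0 - 5.255.255.255) -> R3
  5.48.0.0/12 (5.48.0.0 - 5.63.255.255) -> R4
  5.52.0.0/14 (5.52.0.0 - 5.55.255.255) -> R17
  5.54.0.0/15 (5.54.0.0 - 5.55.255.255) -> R20
More-specific entries that do NOT match:
  5.54.147.128/25 (5.54.147.128 - 5.54.147.255) does not contain 5.54.151.149
  5.54.151.0/25 (5.54.151.0 - 5.54.151.127) does not contain 5.54.151.149
  5.54.214.0/23 (5.54.214.0 - 5.54.215.255) does not contain 5.54.151.149
  5.55.144.0/21 (5.55.144.0 - 5.55.151.255) does not contain 5.54.151.149
  5.54.152.0/21 (5.54.152.0 - 5.54.159.255) does not contain 5.54.151.149
  5.54.176.0/20 (5.54.176.0 - 5.54.191.255) does not contain 5.54.151.149
  5.55.0.0/16 (5.55.0.0 - 5.55.255.255) does not contain 5.54.151.149
Longest matching prefix is /15 -> next hop R20.

R20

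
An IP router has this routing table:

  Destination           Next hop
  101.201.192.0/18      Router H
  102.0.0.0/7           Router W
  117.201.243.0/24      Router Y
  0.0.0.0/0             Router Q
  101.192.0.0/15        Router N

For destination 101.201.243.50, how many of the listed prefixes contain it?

2

Prefixes containing 101.201.243.50:
  0.0.0.0/0 (default, matches everything)
  101.201.192.0/18 (101.201.192.0 - 101.201.255.255)
Total matching entries: 2.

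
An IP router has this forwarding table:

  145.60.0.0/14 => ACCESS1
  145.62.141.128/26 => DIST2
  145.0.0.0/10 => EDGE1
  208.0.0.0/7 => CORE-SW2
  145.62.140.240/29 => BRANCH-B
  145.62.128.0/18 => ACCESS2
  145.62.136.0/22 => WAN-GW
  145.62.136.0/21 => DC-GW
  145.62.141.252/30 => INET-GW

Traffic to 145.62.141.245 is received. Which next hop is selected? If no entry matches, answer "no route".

DC-GW

Routes whose prefix contains 145.62.141.245:
  145.0.0.0/10 (145.0.0.0 - 145.63.255.255) -> EDGE1
  145.60.0.0/14 (145.60.0.0 - 145.63.255.255) -> ACCESS1
  145.62.128.0/18 (145.62.128.0 - 145.62.191.255) -> ACCESS2
  145.62.136.0/21 (145.62.136.0 - 145.62.143.255) -> DC-GW
More-specific entries that do NOT match:
  145.62.141.252/30 (145.62.141.252 - 145.62.141.255) does not contain 145.62.141.245
  145.62.140.240/29 (145.62.140.240 - 145.62.140.247) does not contain 145.62.141.245
  145.62.141.128/26 (145.62.141.128 - 145.62.141.191) does not contain 145.62.141.245
  145.62.136.0/22 (145.62.136.0 - 145.62.139.255) does not contain 145.62.141.245
Longest matching prefix is /21 -> next hop DC-GW.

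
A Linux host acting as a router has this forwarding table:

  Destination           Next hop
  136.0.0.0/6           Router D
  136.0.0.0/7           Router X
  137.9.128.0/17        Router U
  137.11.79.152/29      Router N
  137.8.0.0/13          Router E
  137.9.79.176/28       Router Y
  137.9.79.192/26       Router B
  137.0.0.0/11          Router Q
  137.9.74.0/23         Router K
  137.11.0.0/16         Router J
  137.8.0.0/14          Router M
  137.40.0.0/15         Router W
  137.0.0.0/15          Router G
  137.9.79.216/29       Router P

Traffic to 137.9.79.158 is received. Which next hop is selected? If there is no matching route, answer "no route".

Router M

Routes whose prefix contains 137.9.79.158:
  136.0.0.0/6 (136.0.0.0 - 139.255.255.255) -> Router D
  136.0.0.0/7 (136.0.0.0 - 137.255.255.255) -> Router X
  137.0.0.0/11 (137.0.0.0 - 137.31.255.255) -> Router Q
  137.8.0.0/13 (137.8.0.0 - 137.15.255.255) -> Router E
  137.8.0.0/14 (137.8.0.0 - 137.11.255.255) -> Router M
More-specific entries that do NOT match:
  137.11.79.152/29 (137.11.79.152 - 137.11.79.159) does not contain 137.9.79.158
  137.9.79.216/29 (137.9.79.216 - 137.9.79.223) does not contain 137.9.79.158
  137.9.79.176/28 (137.9.79.176 - 137.9.79.191) does not contain 137.9.79.158
  137.9.79.192/26 (137.9.79.192 - 137.9.79.255) does not contain 137.9.79.158
  137.9.74.0/23 (137.9.74.0 - 137.9.75.255) does not contain 137.9.79.158
  137.9.128.0/17 (137.9.128.0 - 137.9.255.255) does not contain 137.9.79.158
  137.11.0.0/16 (137.11.0.0 - 137.11.255.255) does not contain 137.9.79.158
  137.40.0.0/15 (137.40.0.0 - 137.41.255.255) does not contain 137.9.79.158
  137.0.0.0/15 (137.0.0.0 - 137.1.255.255) does not contain 137.9.79.158
Longest matching prefix is /14 -> next hop Router M.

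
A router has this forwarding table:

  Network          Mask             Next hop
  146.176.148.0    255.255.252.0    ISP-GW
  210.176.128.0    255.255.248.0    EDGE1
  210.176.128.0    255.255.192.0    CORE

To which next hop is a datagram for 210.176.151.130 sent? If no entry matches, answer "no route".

CORE

Routes whose prefix contains 210.176.151.130:
  210.176.128.0/18 (210.176.128.0 - 210.176.191.255) -> CORE
More-specific entries that do NOT match:
  146.176.148.0/22 (146.176.148.0 - 146.176.151.255) does not contain 210.176.151.130
  210.176.128.0/21 (210.176.128.0 - 210.176.135.255) does not contain 210.176.151.130
Longest matching prefix is /18 -> next hop CORE.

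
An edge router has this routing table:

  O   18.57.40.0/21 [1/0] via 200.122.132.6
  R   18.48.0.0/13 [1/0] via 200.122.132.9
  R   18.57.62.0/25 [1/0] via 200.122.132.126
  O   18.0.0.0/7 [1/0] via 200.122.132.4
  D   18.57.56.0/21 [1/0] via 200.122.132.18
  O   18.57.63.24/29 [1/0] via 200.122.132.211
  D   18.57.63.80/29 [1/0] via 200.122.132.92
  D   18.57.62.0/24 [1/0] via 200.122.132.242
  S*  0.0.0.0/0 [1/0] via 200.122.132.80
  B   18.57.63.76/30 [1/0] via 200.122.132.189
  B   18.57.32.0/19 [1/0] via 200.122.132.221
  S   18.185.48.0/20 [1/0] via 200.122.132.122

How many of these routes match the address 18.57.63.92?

Prefixes containing 18.57.63.92:
  0.0.0.0/0 (default, matches everything)
  18.0.0.0/7 (18.0.0.0 - 19.255.255.255)
  18.57.32.0/19 (18.57.32.0 - 18.57.63.255)
  18.57.56.0/21 (18.57.56.0 - 18.57.63.255)
Total matching entries: 4.

4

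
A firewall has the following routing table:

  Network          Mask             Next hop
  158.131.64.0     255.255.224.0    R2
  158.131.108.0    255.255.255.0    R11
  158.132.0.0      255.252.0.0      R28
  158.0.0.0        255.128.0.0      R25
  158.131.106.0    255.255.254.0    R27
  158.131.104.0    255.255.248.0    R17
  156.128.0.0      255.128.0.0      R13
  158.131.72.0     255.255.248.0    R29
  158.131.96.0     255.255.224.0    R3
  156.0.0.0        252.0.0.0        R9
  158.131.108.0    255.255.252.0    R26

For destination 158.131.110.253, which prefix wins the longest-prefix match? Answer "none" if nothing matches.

158.131.108.0/22

Entries matching 158.131.110.253:
  156.0.0.0/6 (156.0.0.0 - 159.255.255.255)
  158.131.96.0/19 (158.131.96.0 - 158.131.127.255)
  158.131.104.0/21 (158.131.104.0 - 158.131.111.255)
  158.131.108.0/22 (158.131.108.0 - 158.131.111.255)
Most specific is 158.131.108.0/22.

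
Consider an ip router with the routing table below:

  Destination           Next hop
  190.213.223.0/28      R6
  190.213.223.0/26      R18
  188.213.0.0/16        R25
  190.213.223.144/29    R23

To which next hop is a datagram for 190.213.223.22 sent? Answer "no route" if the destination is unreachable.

Routes whose prefix contains 190.213.223.22:
  190.213.223.0/26 (190.213.223.0 - 190.213.223.63) -> R18
More-specific entries that do NOT match:
  190.213.223.144/29 (190.213.223.144 - 190.213.223.151) does not contain 190.213.223.22
  190.213.223.0/28 (190.213.223.0 - 190.213.223.15) does not contain 190.213.223.22
Longest matching prefix is /26 -> next hop R18.

R18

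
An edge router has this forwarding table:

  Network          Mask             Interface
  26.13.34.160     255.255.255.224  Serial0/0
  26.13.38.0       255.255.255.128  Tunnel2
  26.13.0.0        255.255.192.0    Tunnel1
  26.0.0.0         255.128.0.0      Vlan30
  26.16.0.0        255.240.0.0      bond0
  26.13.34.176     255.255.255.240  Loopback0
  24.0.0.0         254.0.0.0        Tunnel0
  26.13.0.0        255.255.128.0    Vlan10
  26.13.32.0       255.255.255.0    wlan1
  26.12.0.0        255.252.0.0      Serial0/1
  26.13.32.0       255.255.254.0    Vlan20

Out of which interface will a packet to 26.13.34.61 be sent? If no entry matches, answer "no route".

Routes whose prefix contains 26.13.34.61:
  26.0.0.0/9 (26.0.0.0 - 26.127.255.255) -> Vlan30
  26.12.0.0/14 (26.12.0.0 - 26.15.255.255) -> Serial0/1
  26.13.0.0/17 (26.13.0.0 - 26.13.127.255) -> Vlan10
  26.13.0.0/18 (26.13.0.0 - 26.13.63.255) -> Tunnel1
More-specific entries that do NOT match:
  26.13.34.176/28 (26.13.34.176 - 26.13.34.191) does not contain 26.13.34.61
  26.13.34.160/27 (26.13.34.160 - 26.13.34.191) does not contain 26.13.34.61
  26.13.38.0/25 (26.13.38.0 - 26.13.38.127) does not contain 26.13.34.61
  26.13.32.0/24 (26.13.32.0 - 26.13.32.255) does not contain 26.13.34.61
  26.13.32.0/23 (26.13.32.0 - 26.13.33.255) does not contain 26.13.34.61
Longest matching prefix is /18 -> interface Tunnel1.

Tunnel1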